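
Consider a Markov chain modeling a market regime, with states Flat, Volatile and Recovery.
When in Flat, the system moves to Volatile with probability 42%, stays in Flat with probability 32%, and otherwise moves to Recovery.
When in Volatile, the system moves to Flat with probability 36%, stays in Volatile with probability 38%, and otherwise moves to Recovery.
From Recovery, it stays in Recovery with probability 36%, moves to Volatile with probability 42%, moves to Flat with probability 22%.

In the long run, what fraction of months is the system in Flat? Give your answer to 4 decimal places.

Let the stationary distribution be π with π = πP and π_1 + π_2 + π_3 = 1.
π_1 = 0.32·π_1 + 0.36·π_2 + 0.22·π_3
π_2 = 0.42·π_1 + 0.38·π_2 + 0.42·π_3
Solving with the normalization constraint gives π = (0.3073, 0.4038, 0.2889).
So the stationary probability of Flat is 0.3073.

0.3073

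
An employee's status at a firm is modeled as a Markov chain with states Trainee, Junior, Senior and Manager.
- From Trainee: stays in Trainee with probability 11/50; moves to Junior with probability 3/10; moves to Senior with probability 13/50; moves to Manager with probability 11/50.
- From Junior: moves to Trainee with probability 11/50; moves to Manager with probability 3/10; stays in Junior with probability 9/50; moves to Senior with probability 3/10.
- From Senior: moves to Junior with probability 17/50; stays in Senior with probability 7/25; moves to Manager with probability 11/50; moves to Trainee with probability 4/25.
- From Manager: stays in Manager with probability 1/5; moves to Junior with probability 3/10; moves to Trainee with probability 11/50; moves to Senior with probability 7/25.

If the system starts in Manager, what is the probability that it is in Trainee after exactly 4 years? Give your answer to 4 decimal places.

Propagate the distribution vector 4 years from Manager.
After 0 years: (0.0000, 0.0000, 0.0000, 1.0000)
After 1 year: (0.2200, 0.3000, 0.2800, 0.2000)
After 2 years: (0.2032, 0.2752, 0.2816, 0.2400)
After 3 years: (0.2031, 0.2782, 0.2814, 0.2372)
After 4 years: (0.2031, 0.2779, 0.2815, 0.2375)
P(in Trainee after 4 years) = 0.2031

0.2031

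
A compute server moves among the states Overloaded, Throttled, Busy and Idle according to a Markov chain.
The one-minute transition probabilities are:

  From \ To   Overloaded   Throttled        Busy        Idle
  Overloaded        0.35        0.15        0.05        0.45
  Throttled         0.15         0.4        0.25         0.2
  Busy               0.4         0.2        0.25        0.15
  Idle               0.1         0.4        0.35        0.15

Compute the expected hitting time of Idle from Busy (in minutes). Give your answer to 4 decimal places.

Let t(s) be the expected number of minutes to first reach Idle from state s, with t(Idle) = 0. Conditioning on the first minute:
t(Overloaded) = 1 + 0.35·t(Overloaded) + 0.15·t(Throttled) + 0.05·t(Busy)
t(Throttled) = 1 + 0.15·t(Overloaded) + 0.4·t(Throttled) + 0.25·t(Busy)
t(Busy) = 1 + 0.4·t(Overloaded) + 0.2·t(Throttled) + 0.25·t(Busy)
Solving: t(Overloaded) = 2.7490, t(Throttled) = 3.9604, t(Busy) = 3.8556.
Expected minutes from Busy to Idle: 3.8556.

3.8556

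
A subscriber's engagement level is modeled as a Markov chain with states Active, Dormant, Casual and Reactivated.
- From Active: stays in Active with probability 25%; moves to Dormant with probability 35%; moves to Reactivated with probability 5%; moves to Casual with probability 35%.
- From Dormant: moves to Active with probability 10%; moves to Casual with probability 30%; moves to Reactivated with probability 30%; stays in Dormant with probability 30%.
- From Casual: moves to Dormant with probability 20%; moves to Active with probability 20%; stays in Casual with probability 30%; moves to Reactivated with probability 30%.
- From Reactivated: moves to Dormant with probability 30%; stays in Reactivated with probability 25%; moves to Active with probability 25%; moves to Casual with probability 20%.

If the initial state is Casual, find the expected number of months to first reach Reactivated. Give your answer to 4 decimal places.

Let t(s) be the expected number of months to first reach Reactivated from state s, with t(Reactivated) = 0. Conditioning on the first month:
t(Active) = 1 + 0.25·t(Active) + 0.35·t(Dormant) + 0.35·t(Casual)
t(Dormant) = 1 + 0.1·t(Active) + 0.3·t(Dormant) + 0.3·t(Casual)
t(Casual) = 1 + 0.2·t(Active) + 0.2·t(Dormant) + 0.3·t(Casual)
Solving: t(Active) = 4.9548, t(Dormant) = 3.8235, t(Casual) = 3.9367.
Expected months from Casual to Reactivated: 3.9367.

3.9367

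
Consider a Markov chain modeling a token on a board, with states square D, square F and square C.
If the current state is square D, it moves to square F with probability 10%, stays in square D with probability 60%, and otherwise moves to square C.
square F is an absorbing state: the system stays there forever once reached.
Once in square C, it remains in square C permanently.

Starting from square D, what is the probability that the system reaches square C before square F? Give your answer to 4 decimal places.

0.7500

Let h(s) be the probability of absorption at square C starting from transient state s. Then h(square C) = 1 and h(square F) = 0. By first-step analysis:
h(square D) = 0.6·h(square D) + 0.1·0 + 0.3·1
Solving: h(square D) = 0.7500.
Starting from square D, the probability is 0.7500.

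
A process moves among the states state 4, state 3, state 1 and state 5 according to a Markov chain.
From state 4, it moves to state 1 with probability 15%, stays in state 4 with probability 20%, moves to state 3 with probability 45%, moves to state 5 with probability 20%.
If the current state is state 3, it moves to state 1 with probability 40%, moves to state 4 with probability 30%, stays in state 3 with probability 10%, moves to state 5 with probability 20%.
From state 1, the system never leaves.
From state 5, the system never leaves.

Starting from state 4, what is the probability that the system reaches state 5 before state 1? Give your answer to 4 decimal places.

Let h(s) be the probability of absorption at state 5 starting from transient state s. Then h(state 5) = 1 and h(state 1) = 0. By first-step analysis:
h(state 4) = 0.2·h(state 4) + 0.45·h(state 3) + 0.15·0 + 0.2·1
h(state 3) = 0.3·h(state 4) + 0.1·h(state 3) + 0.4·0 + 0.2·1
Solving: h(state 4) = 0.4615, h(state 3) = 0.3761.
Starting from state 4, the probability is 0.4615.

0.4615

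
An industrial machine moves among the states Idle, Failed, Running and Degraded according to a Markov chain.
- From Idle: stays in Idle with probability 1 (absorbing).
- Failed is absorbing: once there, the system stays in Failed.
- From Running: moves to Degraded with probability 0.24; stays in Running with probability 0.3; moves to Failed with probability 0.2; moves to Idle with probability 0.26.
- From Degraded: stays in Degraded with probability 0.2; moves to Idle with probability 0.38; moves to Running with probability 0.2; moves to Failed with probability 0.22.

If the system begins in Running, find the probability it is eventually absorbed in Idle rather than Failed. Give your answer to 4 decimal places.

Let h(s) be the probability of absorption at Idle starting from transient state s. Then h(Idle) = 1 and h(Failed) = 0. By first-step analysis:
h(Running) = 0.26·1 + 0.2·0 + 0.3·h(Running) + 0.24·h(Degraded)
h(Degraded) = 0.38·1 + 0.22·0 + 0.2·h(Running) + 0.2·h(Degraded)
Solving: h(Running) = 0.5844, h(Degraded) = 0.6211.
Starting from Running, the probability is 0.5844.

0.5844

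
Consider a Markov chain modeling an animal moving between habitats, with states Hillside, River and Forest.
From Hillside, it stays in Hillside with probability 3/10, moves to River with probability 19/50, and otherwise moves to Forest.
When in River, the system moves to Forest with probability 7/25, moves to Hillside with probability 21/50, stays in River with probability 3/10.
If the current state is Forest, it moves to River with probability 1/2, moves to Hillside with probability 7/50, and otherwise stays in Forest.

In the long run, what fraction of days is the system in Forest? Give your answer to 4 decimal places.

0.3172

Let the stationary distribution be π with π = πP and π_1 + π_2 + π_3 = 1.
π_1 = 0.3·π_1 + 0.42·π_2 + 0.14·π_3
π_2 = 0.38·π_1 + 0.3·π_2 + 0.5·π_3
Solving with the normalization constraint gives π = (0.2957, 0.3871, 0.3172).
So the stationary probability of Forest is 0.3172.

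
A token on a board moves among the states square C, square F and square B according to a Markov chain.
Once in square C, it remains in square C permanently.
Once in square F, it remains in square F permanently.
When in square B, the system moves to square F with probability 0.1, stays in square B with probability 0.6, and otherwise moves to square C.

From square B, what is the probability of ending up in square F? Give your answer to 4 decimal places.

Let h(s) be the probability of absorption at square F starting from transient state s. Then h(square F) = 1 and h(square C) = 0. By first-step analysis:
h(square B) = 0.3·0 + 0.1·1 + 0.6·h(square B)
Solving: h(square B) = 0.2500.
Starting from square B, the probability is 0.2500.

0.2500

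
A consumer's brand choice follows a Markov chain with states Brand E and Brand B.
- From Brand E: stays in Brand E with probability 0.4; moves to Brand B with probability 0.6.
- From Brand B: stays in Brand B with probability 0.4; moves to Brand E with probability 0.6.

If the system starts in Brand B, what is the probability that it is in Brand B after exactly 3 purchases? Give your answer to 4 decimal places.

Propagate the distribution vector 3 purchases from Brand B.
After 0 purchases: (0.0000, 1.0000)
After 1 purchase: (0.6000, 0.4000)
After 2 purchases: (0.4800, 0.5200)
After 3 purchases: (0.5040, 0.4960)
P(in Brand B after 3 purchases) = 0.4960

0.4960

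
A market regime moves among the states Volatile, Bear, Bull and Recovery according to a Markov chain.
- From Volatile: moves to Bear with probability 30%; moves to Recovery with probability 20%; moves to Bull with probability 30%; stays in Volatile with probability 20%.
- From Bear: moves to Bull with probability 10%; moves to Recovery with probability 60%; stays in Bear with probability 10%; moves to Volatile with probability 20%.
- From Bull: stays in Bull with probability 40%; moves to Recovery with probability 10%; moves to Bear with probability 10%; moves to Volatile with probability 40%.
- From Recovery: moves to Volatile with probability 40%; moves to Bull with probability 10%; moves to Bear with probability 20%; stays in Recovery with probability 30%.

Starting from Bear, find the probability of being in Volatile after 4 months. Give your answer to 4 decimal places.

Propagate the distribution vector 4 months from Bear.
After 0 months: (0.0000, 1.0000, 0.0000, 0.0000)
After 1 month: (0.2000, 0.1000, 0.1000, 0.6000)
After 2 months: (0.3400, 0.2000, 0.1700, 0.2900)
After 3 months: (0.2920, 0.1970, 0.2190, 0.2920)
After 4 months: (0.3022, 0.1876, 0.2241, 0.2861)
P(in Volatile after 4 months) = 0.3022

0.3022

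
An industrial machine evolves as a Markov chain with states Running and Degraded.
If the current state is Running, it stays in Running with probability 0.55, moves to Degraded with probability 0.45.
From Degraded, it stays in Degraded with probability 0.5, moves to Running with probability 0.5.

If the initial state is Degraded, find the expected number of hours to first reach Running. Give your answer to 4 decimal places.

Let t(s) be the expected number of hours to first reach Running from state s, with t(Running) = 0. Conditioning on the first hour:
t(Degraded) = 1 + 0.5·t(Degraded)
Solving: t(Degraded) = 2.0000.
Expected hours from Degraded to Running: 2.0000.

2.0000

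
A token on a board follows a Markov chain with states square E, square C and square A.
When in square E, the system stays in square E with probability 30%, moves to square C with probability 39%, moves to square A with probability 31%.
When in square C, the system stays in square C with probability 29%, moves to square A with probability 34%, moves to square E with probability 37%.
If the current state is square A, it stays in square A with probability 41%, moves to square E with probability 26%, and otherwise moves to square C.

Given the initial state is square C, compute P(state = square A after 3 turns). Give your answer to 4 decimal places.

Propagate the distribution vector 3 turns from square C.
After 0 turns: (0.0000, 1.0000, 0.0000)
After 1 turn: (0.3700, 0.2900, 0.3400)
After 2 turns: (0.3067, 0.3406, 0.3527)
After 3 turns: (0.3097, 0.3348, 0.3555)
P(in square A after 3 turns) = 0.3555

0.3555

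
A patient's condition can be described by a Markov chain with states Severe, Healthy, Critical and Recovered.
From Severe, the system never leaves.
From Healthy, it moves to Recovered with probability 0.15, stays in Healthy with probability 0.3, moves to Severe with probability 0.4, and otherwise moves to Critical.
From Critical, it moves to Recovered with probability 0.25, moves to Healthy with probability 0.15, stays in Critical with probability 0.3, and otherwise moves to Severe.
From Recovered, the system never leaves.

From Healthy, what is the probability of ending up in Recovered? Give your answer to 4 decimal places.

Let h(s) be the probability of absorption at Recovered starting from transient state s. Then h(Recovered) = 1 and h(Severe) = 0. By first-step analysis:
h(Healthy) = 0.4·0 + 0.3·h(Healthy) + 0.15·h(Critical) + 0.15·1
h(Critical) = 0.3·0 + 0.15·h(Healthy) + 0.3·h(Critical) + 0.25·1
Solving: h(Healthy) = 0.3048, h(Critical) = 0.4225.
Starting from Healthy, the probability is 0.3048.

0.3048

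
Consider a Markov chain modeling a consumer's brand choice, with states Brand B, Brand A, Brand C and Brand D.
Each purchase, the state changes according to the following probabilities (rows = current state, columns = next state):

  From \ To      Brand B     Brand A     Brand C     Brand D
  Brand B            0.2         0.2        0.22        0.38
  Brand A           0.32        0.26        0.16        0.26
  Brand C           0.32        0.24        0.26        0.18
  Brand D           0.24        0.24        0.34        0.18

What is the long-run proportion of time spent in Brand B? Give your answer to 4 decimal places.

Let the stationary distribution be π with π = πP and π_1 + π_2 + π_3 + π_4 = 1.
π_1 = 0.2·π_1 + 0.32·π_2 + 0.32·π_3 + 0.24·π_4
π_2 = 0.2·π_1 + 0.26·π_2 + 0.24·π_3 + 0.24·π_4
π_3 = 0.22·π_1 + 0.16·π_2 + 0.26·π_3 + 0.34·π_4
Solving with the normalization constraint gives π = (0.2677, 0.2340, 0.2461, 0.2523).
So the stationary probability of Brand B is 0.2677.

0.2677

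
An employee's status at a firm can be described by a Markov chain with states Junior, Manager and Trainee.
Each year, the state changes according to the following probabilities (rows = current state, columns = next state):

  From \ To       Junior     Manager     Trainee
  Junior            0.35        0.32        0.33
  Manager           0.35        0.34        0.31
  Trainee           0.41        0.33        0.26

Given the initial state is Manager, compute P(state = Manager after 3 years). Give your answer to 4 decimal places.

0.3296

Propagate the distribution vector 3 years from Manager.
After 0 years: (0.0000, 1.0000, 0.0000)
After 1 year: (0.3500, 0.3400, 0.3100)
After 2 years: (0.3686, 0.3299, 0.3015)
After 3 years: (0.3681, 0.3296, 0.3023)
P(in Manager after 3 years) = 0.3296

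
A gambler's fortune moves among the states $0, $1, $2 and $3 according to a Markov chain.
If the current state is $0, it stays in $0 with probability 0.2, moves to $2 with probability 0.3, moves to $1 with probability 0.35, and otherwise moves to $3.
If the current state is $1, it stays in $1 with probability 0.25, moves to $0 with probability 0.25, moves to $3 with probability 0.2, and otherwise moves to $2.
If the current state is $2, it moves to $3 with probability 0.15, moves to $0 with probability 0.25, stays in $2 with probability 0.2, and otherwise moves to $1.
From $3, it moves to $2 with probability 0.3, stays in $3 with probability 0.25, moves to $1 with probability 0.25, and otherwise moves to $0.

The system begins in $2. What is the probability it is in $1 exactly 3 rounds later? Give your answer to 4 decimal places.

0.3150

Propagate the distribution vector 3 rounds from $2.
After 0 rounds: (0.0000, 0.0000, 1.0000, 0.0000)
After 1 round: (0.2500, 0.4000, 0.2000, 0.1500)
After 2 rounds: (0.2300, 0.3050, 0.2800, 0.1850)
After 3 rounds: (0.2293, 0.3150, 0.2720, 0.1838)
P(in $1 after 3 rounds) = 0.3150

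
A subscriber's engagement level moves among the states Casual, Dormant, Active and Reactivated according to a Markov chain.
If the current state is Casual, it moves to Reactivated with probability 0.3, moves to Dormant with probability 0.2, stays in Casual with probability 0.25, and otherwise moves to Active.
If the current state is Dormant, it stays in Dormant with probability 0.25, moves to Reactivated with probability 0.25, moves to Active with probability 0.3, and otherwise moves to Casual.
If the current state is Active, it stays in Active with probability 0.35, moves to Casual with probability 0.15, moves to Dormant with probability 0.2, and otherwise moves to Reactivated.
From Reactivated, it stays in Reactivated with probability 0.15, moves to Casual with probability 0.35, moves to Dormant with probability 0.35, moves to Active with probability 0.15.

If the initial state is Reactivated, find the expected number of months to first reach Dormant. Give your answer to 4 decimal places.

3.6364

Let t(s) be the expected number of months to first reach Dormant from state s, with t(Dormant) = 0. Conditioning on the first month:
t(Casual) = 1 + 0.25·t(Casual) + 0.25·t(Active) + 0.3·t(Reactivated)
t(Active) = 1 + 0.15·t(Casual) + 0.35·t(Active) + 0.3·t(Reactivated)
t(Reactivated) = 1 + 0.35·t(Casual) + 0.15·t(Active) + 0.15·t(Reactivated)
Solving: t(Casual) = 4.1818, t(Active) = 4.1818, t(Reactivated) = 3.6364.
Expected months from Reactivated to Dormant: 3.6364.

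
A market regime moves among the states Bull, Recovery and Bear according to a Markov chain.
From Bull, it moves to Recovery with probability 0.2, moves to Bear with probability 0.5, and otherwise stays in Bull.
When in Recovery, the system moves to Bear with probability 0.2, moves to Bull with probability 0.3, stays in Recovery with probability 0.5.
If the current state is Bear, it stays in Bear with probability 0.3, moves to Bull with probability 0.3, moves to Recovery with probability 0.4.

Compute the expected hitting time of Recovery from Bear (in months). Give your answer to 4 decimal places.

Let t(s) be the expected number of months to first reach Recovery from state s, with t(Recovery) = 0. Conditioning on the first month:
t(Bull) = 1 + 0.3·t(Bull) + 0.5·t(Bear)
t(Bear) = 1 + 0.3·t(Bull) + 0.3·t(Bear)
Solving: t(Bull) = 3.5294, t(Bear) = 2.9412.
Expected months from Bear to Recovery: 2.9412.

2.9412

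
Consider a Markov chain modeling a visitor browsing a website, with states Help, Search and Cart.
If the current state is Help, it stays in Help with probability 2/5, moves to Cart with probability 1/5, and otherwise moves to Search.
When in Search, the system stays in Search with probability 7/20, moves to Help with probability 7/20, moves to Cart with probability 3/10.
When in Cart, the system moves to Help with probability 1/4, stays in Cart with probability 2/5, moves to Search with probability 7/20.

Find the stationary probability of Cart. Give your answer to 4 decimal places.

0.2959

Let the stationary distribution be π with π = πP and π_1 + π_2 + π_3 = 1.
π_1 = 0.4·π_1 + 0.35·π_2 + 0.25·π_3
π_2 = 0.4·π_1 + 0.35·π_2 + 0.35·π_3
Solving with the normalization constraint gives π = (0.3373, 0.3669, 0.2959).
So the stationary probability of Cart is 0.2959.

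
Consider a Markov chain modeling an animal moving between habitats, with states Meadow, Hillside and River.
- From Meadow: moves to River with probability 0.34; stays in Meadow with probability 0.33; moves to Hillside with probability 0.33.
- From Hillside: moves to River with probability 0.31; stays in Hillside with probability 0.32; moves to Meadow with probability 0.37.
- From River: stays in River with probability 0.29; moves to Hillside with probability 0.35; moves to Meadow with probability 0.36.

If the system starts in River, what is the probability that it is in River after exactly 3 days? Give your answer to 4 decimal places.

0.3143

Propagate the distribution vector 3 days from River.
After 0 days: (0.0000, 0.0000, 1.0000)
After 1 day: (0.3600, 0.3500, 0.2900)
After 2 days: (0.3527, 0.3323, 0.3150)
After 3 days: (0.3527, 0.3330, 0.3143)
P(in River after 3 days) = 0.3143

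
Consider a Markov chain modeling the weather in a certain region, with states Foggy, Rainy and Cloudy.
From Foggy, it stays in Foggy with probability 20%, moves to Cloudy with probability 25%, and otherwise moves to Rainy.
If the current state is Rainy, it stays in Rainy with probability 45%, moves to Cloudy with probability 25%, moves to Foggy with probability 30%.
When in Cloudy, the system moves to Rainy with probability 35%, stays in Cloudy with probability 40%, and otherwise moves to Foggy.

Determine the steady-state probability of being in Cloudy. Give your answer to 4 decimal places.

Let the stationary distribution be π with π = πP and π_1 + π_2 + π_3 = 1.
π_1 = 0.2·π_1 + 0.3·π_2 + 0.25·π_3
π_2 = 0.55·π_1 + 0.45·π_2 + 0.35·π_3
Solving with the normalization constraint gives π = (0.2594, 0.4465, 0.2941).
So the stationary probability of Cloudy is 0.2941.

0.2941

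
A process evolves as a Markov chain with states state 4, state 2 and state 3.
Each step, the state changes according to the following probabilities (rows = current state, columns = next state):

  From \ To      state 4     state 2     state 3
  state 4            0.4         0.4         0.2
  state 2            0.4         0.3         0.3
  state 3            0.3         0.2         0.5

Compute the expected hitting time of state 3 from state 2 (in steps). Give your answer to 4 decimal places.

3.8462

Let t(s) be the expected number of steps to first reach state 3 from state s, with t(state 3) = 0. Conditioning on the first step:
t(state 4) = 1 + 0.4·t(state 4) + 0.4·t(state 2)
t(state 2) = 1 + 0.4·t(state 4) + 0.3·t(state 2)
Solving: t(state 4) = 4.2308, t(state 2) = 3.8462.
Expected steps from state 2 to state 3: 3.8462.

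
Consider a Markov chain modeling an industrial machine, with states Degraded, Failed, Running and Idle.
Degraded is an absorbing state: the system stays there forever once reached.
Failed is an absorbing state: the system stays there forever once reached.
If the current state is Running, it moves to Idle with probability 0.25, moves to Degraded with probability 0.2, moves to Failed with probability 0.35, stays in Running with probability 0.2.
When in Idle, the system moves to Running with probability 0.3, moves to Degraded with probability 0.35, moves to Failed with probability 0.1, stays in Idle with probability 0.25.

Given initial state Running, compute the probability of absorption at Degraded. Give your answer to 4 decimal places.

Let h(s) be the probability of absorption at Degraded starting from transient state s. Then h(Degraded) = 1 and h(Failed) = 0. By first-step analysis:
h(Running) = 0.2·1 + 0.35·0 + 0.2·h(Running) + 0.25·h(Idle)
h(Idle) = 0.35·1 + 0.1·0 + 0.3·h(Running) + 0.25·h(Idle)
Solving: h(Running) = 0.4524, h(Idle) = 0.6476.
Starting from Running, the probability is 0.4524.

0.4524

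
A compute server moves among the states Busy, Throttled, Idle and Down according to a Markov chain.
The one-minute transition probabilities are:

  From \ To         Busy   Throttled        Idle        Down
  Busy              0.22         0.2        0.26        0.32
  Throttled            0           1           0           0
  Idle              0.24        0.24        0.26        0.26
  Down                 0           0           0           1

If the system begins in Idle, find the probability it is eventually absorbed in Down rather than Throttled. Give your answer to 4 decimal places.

0.5431

Let h(s) be the probability of absorption at Down starting from transient state s. Then h(Down) = 1 and h(Throttled) = 0. By first-step analysis:
h(Busy) = 0.22·h(Busy) + 0.2·0 + 0.26·h(Idle) + 0.32·1
h(Idle) = 0.24·h(Busy) + 0.24·0 + 0.26·h(Idle) + 0.26·1
Solving: h(Busy) = 0.5913, h(Idle) = 0.5431.
Starting from Idle, the probability is 0.5431.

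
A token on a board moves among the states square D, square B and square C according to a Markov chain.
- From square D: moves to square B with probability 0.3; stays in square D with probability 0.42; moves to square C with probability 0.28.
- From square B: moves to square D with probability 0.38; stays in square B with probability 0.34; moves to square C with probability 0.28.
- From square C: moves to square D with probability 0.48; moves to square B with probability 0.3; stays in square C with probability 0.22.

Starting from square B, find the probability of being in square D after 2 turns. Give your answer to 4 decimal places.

0.4232

Sum over the intermediate state after 1 turn:
P = P(square B→square D)·P(square D→square D) + P(square B→square B)·P(square B→square D) + P(square B→square C)·P(square C→square D)
  = 0.38×0.42 + 0.34×0.38 + 0.28×0.48
  = 0.1596 + 0.1292 + 0.1344 = 0.4232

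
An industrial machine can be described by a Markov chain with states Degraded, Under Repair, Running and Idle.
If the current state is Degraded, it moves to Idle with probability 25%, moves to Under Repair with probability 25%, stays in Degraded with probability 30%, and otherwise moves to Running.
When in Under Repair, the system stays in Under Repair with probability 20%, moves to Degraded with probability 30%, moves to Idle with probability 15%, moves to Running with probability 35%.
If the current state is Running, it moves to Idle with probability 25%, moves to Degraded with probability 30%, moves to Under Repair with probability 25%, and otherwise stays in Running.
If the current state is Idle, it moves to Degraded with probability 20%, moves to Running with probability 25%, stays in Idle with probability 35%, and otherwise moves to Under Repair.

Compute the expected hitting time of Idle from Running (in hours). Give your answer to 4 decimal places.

4.4211

Let t(s) be the expected number of hours to first reach Idle from state s, with t(Idle) = 0. Conditioning on the first hour:
t(Degraded) = 1 + 0.3·t(Degraded) + 0.25·t(Under Repair) + 0.2·t(Running)
t(Under Repair) = 1 + 0.3·t(Degraded) + 0.2·t(Under Repair) + 0.35·t(Running)
t(Running) = 1 + 0.3·t(Degraded) + 0.25·t(Under Repair) + 0.2·t(Running)
Solving: t(Degraded) = 4.4211, t(Under Repair) = 4.8421, t(Running) = 4.4211.
Expected hours from Running to Idle: 4.4211.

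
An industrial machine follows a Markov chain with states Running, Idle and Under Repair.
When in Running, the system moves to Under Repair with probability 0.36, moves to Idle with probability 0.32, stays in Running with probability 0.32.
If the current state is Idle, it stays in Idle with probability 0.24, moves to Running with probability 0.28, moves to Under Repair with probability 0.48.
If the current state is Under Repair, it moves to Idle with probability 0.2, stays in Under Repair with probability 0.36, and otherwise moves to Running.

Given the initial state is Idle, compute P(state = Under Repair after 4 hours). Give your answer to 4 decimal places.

Propagate the distribution vector 4 hours from Idle.
After 0 hours: (0.0000, 1.0000, 0.0000)
After 1 hour: (0.2800, 0.2400, 0.4800)
After 2 hours: (0.3680, 0.2432, 0.3888)
After 3 hours: (0.3569, 0.2539, 0.3892)
After 4 hours: (0.3565, 0.2530, 0.3905)
P(in Under Repair after 4 hours) = 0.3905

0.3905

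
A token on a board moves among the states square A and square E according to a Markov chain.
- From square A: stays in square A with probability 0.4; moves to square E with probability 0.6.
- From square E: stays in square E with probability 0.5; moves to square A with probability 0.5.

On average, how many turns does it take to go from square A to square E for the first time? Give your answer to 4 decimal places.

1.6667

Let t(s) be the expected number of turns to first reach square E from state s, with t(square E) = 0. Conditioning on the first turn:
t(square A) = 1 + 0.4·t(square A)
Solving: t(square A) = 1.6667.
Expected turns from square A to square E: 1.6667.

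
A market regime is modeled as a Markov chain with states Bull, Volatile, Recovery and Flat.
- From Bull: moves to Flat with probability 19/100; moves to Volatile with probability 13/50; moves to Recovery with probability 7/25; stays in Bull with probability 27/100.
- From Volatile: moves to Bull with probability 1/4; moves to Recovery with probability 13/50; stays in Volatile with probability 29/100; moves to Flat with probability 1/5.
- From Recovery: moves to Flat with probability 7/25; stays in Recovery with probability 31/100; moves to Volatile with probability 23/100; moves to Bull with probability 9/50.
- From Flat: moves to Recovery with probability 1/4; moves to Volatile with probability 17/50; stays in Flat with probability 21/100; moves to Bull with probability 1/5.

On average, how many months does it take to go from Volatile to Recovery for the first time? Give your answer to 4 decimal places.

Let t(s) be the expected number of months to first reach Recovery from state s, with t(Recovery) = 0. Conditioning on the first month:
t(Bull) = 1 + 0.27·t(Bull) + 0.26·t(Volatile) + 0.19·t(Flat)
t(Volatile) = 1 + 0.25·t(Bull) + 0.29·t(Volatile) + 0.2·t(Flat)
t(Flat) = 1 + 0.2·t(Bull) + 0.34·t(Volatile) + 0.21·t(Flat)
Solving: t(Bull) = 3.7256, t(Volatile) = 3.8037, t(Flat) = 3.8460.
Expected months from Volatile to Recovery: 3.8037.

3.8037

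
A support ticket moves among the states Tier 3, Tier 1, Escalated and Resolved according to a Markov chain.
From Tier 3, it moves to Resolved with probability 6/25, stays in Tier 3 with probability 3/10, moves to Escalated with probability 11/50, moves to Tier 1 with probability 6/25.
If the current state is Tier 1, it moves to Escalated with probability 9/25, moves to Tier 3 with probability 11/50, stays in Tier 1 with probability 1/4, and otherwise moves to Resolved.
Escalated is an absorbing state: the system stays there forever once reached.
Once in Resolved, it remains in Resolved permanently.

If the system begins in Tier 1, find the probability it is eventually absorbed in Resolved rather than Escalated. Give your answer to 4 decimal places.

0.3638

Let h(s) be the probability of absorption at Resolved starting from transient state s. Then h(Resolved) = 1 and h(Escalated) = 0. By first-step analysis:
h(Tier 3) = 0.3·h(Tier 3) + 0.24·h(Tier 1) + 0.22·0 + 0.24·1
h(Tier 1) = 0.22·h(Tier 3) + 0.25·h(Tier 1) + 0.36·0 + 0.17·1
Solving: h(Tier 3) = 0.4676, h(Tier 1) = 0.3638.
Starting from Tier 1, the probability is 0.3638.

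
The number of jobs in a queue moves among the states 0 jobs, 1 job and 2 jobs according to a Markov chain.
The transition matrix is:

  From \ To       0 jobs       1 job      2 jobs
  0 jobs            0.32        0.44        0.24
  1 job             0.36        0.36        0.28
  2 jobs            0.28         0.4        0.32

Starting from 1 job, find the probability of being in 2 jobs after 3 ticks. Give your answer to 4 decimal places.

Propagate the distribution vector 3 ticks from 1 job.
After 0 ticks: (0.0000, 1.0000, 0.0000)
After 1 tick: (0.3600, 0.3600, 0.2800)
After 2 ticks: (0.3232, 0.4000, 0.2768)
After 3 ticks: (0.3249, 0.3969, 0.2781)
P(in 2 jobs after 3 ticks) = 0.2781

0.2781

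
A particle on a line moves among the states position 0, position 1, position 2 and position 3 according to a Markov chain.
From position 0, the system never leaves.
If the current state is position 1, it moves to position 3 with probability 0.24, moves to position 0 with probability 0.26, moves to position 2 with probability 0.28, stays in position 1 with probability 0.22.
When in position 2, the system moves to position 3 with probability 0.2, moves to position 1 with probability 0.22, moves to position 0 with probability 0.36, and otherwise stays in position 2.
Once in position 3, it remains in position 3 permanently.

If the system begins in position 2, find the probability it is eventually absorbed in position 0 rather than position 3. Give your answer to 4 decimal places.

0.6181

Let h(s) be the probability of absorption at position 0 starting from transient state s. Then h(position 0) = 1 and h(position 3) = 0. By first-step analysis:
h(position 1) = 0.26·1 + 0.22·h(position 1) + 0.28·h(position 2) + 0.24·0
h(position 2) = 0.36·1 + 0.22·h(position 1) + 0.22·h(position 2) + 0.2·0
Solving: h(position 1) = 0.5552, h(position 2) = 0.6181.
Starting from position 2, the probability is 0.6181.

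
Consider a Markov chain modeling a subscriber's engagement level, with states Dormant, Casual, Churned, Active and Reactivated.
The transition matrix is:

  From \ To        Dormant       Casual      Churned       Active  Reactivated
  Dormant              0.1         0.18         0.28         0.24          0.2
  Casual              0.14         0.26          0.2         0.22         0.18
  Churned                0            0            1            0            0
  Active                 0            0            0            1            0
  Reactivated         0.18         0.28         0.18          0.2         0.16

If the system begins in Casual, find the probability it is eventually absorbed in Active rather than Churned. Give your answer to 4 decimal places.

0.5135

Let h(s) be the probability of absorption at Active starting from transient state s. Then h(Active) = 1 and h(Churned) = 0. By first-step analysis:
h(Dormant) = 0.1·h(Dormant) + 0.18·h(Casual) + 0.28·0 + 0.24·1 + 0.2·h(Reactivated)
h(Casual) = 0.14·h(Dormant) + 0.26·h(Casual) + 0.2·0 + 0.22·1 + 0.18·h(Reactivated)
h(Reactivated) = 0.18·h(Dormant) + 0.28·h(Casual) + 0.18·0 + 0.2·1 + 0.16·h(Reactivated)
Solving: h(Dormant) = 0.4833, h(Casual) = 0.5135, h(Reactivated) = 0.5128.
Starting from Casual, the probability is 0.5135.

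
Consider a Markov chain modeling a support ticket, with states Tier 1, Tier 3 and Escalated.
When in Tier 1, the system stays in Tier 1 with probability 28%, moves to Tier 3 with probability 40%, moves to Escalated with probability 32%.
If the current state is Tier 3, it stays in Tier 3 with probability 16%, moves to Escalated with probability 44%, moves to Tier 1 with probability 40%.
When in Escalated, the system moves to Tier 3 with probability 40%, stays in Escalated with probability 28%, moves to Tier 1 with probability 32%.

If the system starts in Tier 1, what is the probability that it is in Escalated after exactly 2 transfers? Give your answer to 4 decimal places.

Sum over the intermediate state after 1 transfer:
P = P(Tier 1→Tier 1)·P(Tier 1→Escalated) + P(Tier 1→Tier 3)·P(Tier 3→Escalated) + P(Tier 1→Escalated)·P(Escalated→Escalated)
  = 0.28×0.32 + 0.4×0.44 + 0.32×0.28
  = 0.0896 + 0.1760 + 0.0896 = 0.3552

0.3552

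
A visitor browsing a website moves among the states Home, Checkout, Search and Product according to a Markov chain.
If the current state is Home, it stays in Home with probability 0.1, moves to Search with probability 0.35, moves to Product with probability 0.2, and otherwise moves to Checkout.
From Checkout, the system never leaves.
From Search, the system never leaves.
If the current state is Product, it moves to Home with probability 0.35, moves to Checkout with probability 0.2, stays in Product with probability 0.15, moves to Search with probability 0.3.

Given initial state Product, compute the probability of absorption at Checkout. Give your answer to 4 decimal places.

Let h(s) be the probability of absorption at Checkout starting from transient state s. Then h(Checkout) = 1 and h(Search) = 0. By first-step analysis:
h(Home) = 0.1·h(Home) + 0.35·1 + 0.35·0 + 0.2·h(Product)
h(Product) = 0.35·h(Home) + 0.2·1 + 0.3·0 + 0.15·h(Product)
Solving: h(Home) = 0.4856, h(Product) = 0.4353.
Starting from Product, the probability is 0.4353.

0.4353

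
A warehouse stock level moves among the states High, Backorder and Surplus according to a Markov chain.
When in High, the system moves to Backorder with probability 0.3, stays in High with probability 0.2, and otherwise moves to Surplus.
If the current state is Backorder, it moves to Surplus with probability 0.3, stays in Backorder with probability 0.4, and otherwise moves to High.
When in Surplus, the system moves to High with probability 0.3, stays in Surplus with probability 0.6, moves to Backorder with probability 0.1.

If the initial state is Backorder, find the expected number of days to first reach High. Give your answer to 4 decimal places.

3.3333

Let t(s) be the expected number of days to first reach High from state s, with t(High) = 0. Conditioning on the first day:
t(Backorder) = 1 + 0.4·t(Backorder) + 0.3·t(Surplus)
t(Surplus) = 1 + 0.1·t(Backorder) + 0.6·t(Surplus)
Solving: t(Backorder) = 3.3333, t(Surplus) = 3.3333.
Expected days from Backorder to High: 3.3333.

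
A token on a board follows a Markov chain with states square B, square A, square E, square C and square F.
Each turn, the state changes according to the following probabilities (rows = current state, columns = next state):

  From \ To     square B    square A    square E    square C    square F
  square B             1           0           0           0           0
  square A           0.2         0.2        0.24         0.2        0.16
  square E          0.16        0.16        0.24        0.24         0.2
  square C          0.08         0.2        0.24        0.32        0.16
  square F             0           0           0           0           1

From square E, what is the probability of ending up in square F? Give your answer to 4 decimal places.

0.5545

Let h(s) be the probability of absorption at square F starting from transient state s. Then h(square F) = 1 and h(square B) = 0. By first-step analysis:
h(square A) = 0.2·0 + 0.2·h(square A) + 0.24·h(square E) + 0.2·h(square C) + 0.16·1
h(square E) = 0.16·0 + 0.16·h(square A) + 0.24·h(square E) + 0.24·h(square C) + 0.2·1
h(square C) = 0.08·0 + 0.2·h(square A) + 0.24·h(square E) + 0.32·h(square C) + 0.16·1
Solving: h(square A) = 0.5117, h(square E) = 0.5545, h(square C) = 0.5815.
Starting from square E, the probability is 0.5545.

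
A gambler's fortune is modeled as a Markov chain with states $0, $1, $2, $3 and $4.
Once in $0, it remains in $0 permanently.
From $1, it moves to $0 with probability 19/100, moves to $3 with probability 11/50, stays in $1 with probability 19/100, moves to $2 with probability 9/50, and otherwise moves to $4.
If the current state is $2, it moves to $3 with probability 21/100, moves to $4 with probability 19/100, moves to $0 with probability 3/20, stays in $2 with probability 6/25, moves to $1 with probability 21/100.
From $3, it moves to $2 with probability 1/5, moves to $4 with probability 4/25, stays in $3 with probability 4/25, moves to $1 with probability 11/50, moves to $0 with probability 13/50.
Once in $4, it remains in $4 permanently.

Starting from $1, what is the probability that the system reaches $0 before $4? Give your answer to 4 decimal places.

Let h(s) be the probability of absorption at $0 starting from transient state s. Then h($0) = 1 and h($4) = 0. By first-step analysis:
h($1) = 0.19·1 + 0.19·h($1) + 0.18·h($2) + 0.22·h($3) + 0.22·0
h($2) = 0.15·1 + 0.21·h($1) + 0.24·h($2) + 0.21·h($3) + 0.19·0
h($3) = 0.26·1 + 0.22·h($1) + 0.2·h($2) + 0.16·h($3) + 0.16·0
Solving: h($1) = 0.4935, h($2) = 0.4870, h($3) = 0.5547.
Starting from $1, the probability is 0.4935.

0.4935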